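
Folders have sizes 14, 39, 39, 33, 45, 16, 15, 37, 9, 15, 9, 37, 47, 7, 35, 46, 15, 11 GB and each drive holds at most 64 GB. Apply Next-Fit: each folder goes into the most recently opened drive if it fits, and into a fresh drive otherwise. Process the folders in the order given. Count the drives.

14 GB → drive 1 (remaining 50 GB)
39 GB → drive 1 (remaining 11 GB)
39 GB → drive 2 (remaining 25 GB)
33 GB → drive 3 (remaining 31 GB)
45 GB → drive 4 (remaining 19 GB)
16 GB → drive 4 (remaining 3 GB)
15 GB → drive 5 (remaining 49 GB)
37 GB → drive 5 (remaining 12 GB)
9 GB → drive 5 (remaining 3 GB)
15 GB → drive 6 (remaining 49 GB)
9 GB → drive 6 (remaining 40 GB)
37 GB → drive 6 (remaining 3 GB)
47 GB → drive 7 (remaining 17 GB)
7 GB → drive 7 (remaining 10 GB)
35 GB → drive 8 (remaining 29 GB)
46 GB → drive 9 (remaining 18 GB)
15 GB → drive 9 (remaining 3 GB)
11 GB → drive 10 (remaining 53 GB)

10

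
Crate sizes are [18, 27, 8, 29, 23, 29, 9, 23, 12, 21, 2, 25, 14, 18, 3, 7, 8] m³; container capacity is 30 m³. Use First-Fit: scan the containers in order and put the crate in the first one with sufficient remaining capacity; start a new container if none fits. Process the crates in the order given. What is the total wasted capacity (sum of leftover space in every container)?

54

container 1: place 18 m³, 12 m³ left
container 2: place 27 m³, 3 m³ left
container 1: place 8 m³, 4 m³ left
container 3: place 29 m³, 1 m³ left
container 4: place 23 m³, 7 m³ left
container 5: place 29 m³, 1 m³ left
container 6: place 9 m³, 21 m³ left
container 7: place 23 m³, 7 m³ left
container 6: place 12 m³, 9 m³ left
container 8: place 21 m³, 9 m³ left
container 1: place 2 m³, 2 m³ left
container 9: place 25 m³, 5 m³ left
container 10: place 14 m³, 16 m³ left
container 11: place 18 m³, 12 m³ left
container 2: place 3 m³, 0 m³ left
container 4: place 7 m³, 0 m³ left
container 6: place 8 m³, 1 m³ left
11 containers × 30 m³ = 330 m³; used 276 m³; unused 54 m³.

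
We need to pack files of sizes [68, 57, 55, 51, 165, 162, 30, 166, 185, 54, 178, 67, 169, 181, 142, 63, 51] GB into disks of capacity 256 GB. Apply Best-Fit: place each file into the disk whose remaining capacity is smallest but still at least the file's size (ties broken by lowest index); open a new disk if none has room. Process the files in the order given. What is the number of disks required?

9

Put 68 GB in disk 1; 188 GB remain.
Put 57 GB in disk 1; 131 GB remain.
Put 55 GB in disk 1; 76 GB remain.
Put 51 GB in disk 1; 25 GB remain.
Put 165 GB in disk 2; 91 GB remain.
Put 162 GB in disk 3; 94 GB remain.
Put 30 GB in disk 2; 61 GB remain.
Put 166 GB in disk 4; 90 GB remain.
Put 185 GB in disk 5; 71 GB remain.
Put 54 GB in disk 2; 7 GB remain.
Put 178 GB in disk 6; 78 GB remain.
Put 67 GB in disk 5; 4 GB remain.
Put 169 GB in disk 7; 87 GB remain.
Put 181 GB in disk 8; 75 GB remain.
Put 142 GB in disk 9; 114 GB remain.
Put 63 GB in disk 8; 12 GB remain.
Put 51 GB in disk 6; 27 GB remain.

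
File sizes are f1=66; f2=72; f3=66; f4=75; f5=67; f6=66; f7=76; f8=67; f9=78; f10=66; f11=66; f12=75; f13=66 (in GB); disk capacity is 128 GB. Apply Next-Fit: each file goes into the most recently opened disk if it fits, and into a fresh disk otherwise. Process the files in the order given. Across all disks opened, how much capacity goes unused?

758

f1 (66 GB) → disk 1 (remaining 62 GB)
f2 (72 GB) → disk 2 (remaining 56 GB)
f3 (66 GB) → disk 3 (remaining 62 GB)
f4 (75 GB) → disk 4 (remaining 53 GB)
f5 (67 GB) → disk 5 (remaining 61 GB)
f6 (66 GB) → disk 6 (remaining 62 GB)
f7 (76 GB) → disk 7 (remaining 52 GB)
f8 (67 GB) → disk 8 (remaining 61 GB)
f9 (78 GB) → disk 9 (remaining 50 GB)
f10 (66 GB) → disk 10 (remaining 62 GB)
f11 (66 GB) → disk 11 (remaining 62 GB)
f12 (75 GB) → disk 12 (remaining 53 GB)
f13 (66 GB) → disk 13 (remaining 62 GB)
13 disks × 128 GB = 1664 GB; used 906 GB; unused 758 GB.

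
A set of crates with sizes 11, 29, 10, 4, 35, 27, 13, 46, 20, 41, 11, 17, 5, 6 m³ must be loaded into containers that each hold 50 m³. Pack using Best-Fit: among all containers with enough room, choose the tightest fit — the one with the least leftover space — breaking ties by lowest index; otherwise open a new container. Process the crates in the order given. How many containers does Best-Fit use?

Put 11 m³ in container 1; 39 m³ remain.
Put 29 m³ in container 1; 10 m³ remain.
Put 10 m³ in container 1; 0 m³ remain.
Put 4 m³ in container 2; 46 m³ remain.
Put 35 m³ in container 2; 11 m³ remain.
Put 27 m³ in container 3; 23 m³ remain.
Put 13 m³ in container 3; 10 m³ remain.
Put 46 m³ in container 4; 4 m³ remain.
Put 20 m³ in container 5; 30 m³ remain.
Put 41 m³ in container 6; 9 m³ remain.
Put 11 m³ in container 2; 0 m³ remain.
Put 17 m³ in container 5; 13 m³ remain.
Put 5 m³ in container 6; 4 m³ remain.
Put 6 m³ in container 3; 4 m³ remain.
Final containers: [11,29,10] [4,35,11] [27,13,6] [46] [20,17] [41,5].

6 containers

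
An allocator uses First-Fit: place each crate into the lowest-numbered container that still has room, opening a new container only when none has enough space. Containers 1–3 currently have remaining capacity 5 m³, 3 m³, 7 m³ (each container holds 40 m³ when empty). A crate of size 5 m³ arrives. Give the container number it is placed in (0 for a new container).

1

Containers with room: container 1 (5 m³), container 3 (7 m³).
The first with room is container 1.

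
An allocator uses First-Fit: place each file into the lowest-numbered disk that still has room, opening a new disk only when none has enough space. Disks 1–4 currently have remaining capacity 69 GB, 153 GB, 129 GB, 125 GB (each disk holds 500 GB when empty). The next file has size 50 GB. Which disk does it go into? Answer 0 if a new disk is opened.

Disks with room: disk 1 (69 GB), disk 2 (153 GB), disk 3 (129 GB), disk 4 (125 GB).
The first with room is disk 1.

1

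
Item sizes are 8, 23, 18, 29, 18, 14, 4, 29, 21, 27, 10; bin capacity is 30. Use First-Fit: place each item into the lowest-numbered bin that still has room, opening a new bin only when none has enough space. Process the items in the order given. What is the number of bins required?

8

bin 1: place 8, 22 left
bin 2: place 23, 7 left
bin 1: place 18, 4 left
bin 3: place 29, 1 left
bin 4: place 18, 12 left
bin 5: place 14, 16 left
bin 1: place 4, 0 left
bin 6: place 29, 1 left
bin 7: place 21, 9 left
bin 8: place 27, 3 left
bin 4: place 10, 2 left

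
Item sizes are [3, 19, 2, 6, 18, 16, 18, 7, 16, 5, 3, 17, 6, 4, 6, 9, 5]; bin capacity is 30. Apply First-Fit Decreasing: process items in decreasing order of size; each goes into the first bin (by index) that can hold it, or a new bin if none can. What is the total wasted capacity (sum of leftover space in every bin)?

Sorted descending: 19, 18, 18, 17, 16, 16, 9, 7, 6, 6, 6, 5, 5, 4, 3, 3, 2.
Put 19 in bin 1; 11 remain.
Put 18 in bin 2; 12 remain.
Put 18 in bin 3; 12 remain.
Put 17 in bin 4; 13 remain.
Put 16 in bin 5; 14 remain.
Put 16 in bin 6; 14 remain.
Put 9 in bin 1; 2 remain.
Put 7 in bin 2; 5 remain.
Put 6 in bin 3; 6 remain.
Put 6 in bin 3; 0 remain.
Put 6 in bin 4; 7 remain.
Put 5 in bin 2; 0 remain.
Put 5 in bin 4; 2 remain.
Put 4 in bin 5; 10 remain.
Put 3 in bin 5; 7 remain.
Put 3 in bin 5; 4 remain.
Put 2 in bin 1; 0 remain.
6 bins × 30 = 180; used 160; unused 20.

20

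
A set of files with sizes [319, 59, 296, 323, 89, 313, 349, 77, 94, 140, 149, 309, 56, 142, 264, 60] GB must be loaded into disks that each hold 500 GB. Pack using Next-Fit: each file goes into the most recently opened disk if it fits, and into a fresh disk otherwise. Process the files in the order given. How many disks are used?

8 disks

disk 1: place 319 GB, 181 GB left
disk 1: place 59 GB, 122 GB left
disk 2: place 296 GB, 204 GB left
disk 3: place 323 GB, 177 GB left
disk 3: place 89 GB, 88 GB left
disk 4: place 313 GB, 187 GB left
disk 5: place 349 GB, 151 GB left
disk 5: place 77 GB, 74 GB left
disk 6: place 94 GB, 406 GB left
disk 6: place 140 GB, 266 GB left
disk 6: place 149 GB, 117 GB left
disk 7: place 309 GB, 191 GB left
disk 7: place 56 GB, 135 GB left
disk 8: place 142 GB, 358 GB left
disk 8: place 264 GB, 94 GB left
disk 8: place 60 GB, 34 GB left
Final disks: [319,59] [296] [323,89] [313] [349,77] [94,140,149] [309,56] [142,264,60].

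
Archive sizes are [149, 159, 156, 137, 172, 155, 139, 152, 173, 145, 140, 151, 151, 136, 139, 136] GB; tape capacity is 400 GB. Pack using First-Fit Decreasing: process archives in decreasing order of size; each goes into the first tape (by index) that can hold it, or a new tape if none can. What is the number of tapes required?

Sorted descending: 173, 172, 159, 156, 155, 152, 151, 151, 149, 145, 140, 139, 139, 137, 136, 136.
173 GB → tape 1 (remaining 227 GB)
172 GB → tape 1 (remaining 55 GB)
159 GB → tape 2 (remaining 241 GB)
156 GB → tape 2 (remaining 85 GB)
155 GB → tape 3 (remaining 245 GB)
152 GB → tape 3 (remaining 93 GB)
151 GB → tape 4 (remaining 249 GB)
151 GB → tape 4 (remaining 98 GB)
149 GB → tape 5 (remaining 251 GB)
145 GB → tape 5 (remaining 106 GB)
140 GB → tape 6 (remaining 260 GB)
139 GB → tape 6 (remaining 121 GB)
139 GB → tape 7 (remaining 261 GB)
137 GB → tape 7 (remaining 124 GB)
136 GB → tape 8 (remaining 264 GB)
136 GB → tape 8 (remaining 128 GB)
Final tapes: [173,172] [159,156] [155,152] [151,151] [149,145] [140,139] [139,137] [136,136].

8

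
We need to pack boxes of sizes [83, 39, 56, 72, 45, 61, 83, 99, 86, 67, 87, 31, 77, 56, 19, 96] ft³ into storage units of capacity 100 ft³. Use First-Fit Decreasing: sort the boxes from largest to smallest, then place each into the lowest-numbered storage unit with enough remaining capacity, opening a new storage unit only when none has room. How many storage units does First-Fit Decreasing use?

13

Sorted descending: 99, 96, 87, 86, 83, 83, 77, 72, 67, 61, 56, 56, 45, 39, 31, 19.
99 ft³ → storage unit 1 (remaining 1 ft³)
96 ft³ → storage unit 2 (remaining 4 ft³)
87 ft³ → storage unit 3 (remaining 13 ft³)
86 ft³ → storage unit 4 (remaining 14 ft³)
83 ft³ → storage unit 5 (remaining 17 ft³)
83 ft³ → storage unit 6 (remaining 17 ft³)
77 ft³ → storage unit 7 (remaining 23 ft³)
72 ft³ → storage unit 8 (remaining 28 ft³)
67 ft³ → storage unit 9 (remaining 33 ft³)
61 ft³ → storage unit 10 (remaining 39 ft³)
56 ft³ → storage unit 11 (remaining 44 ft³)
56 ft³ → storage unit 12 (remaining 44 ft³)
45 ft³ → storage unit 13 (remaining 55 ft³)
39 ft³ → storage unit 10 (remaining 0 ft³)
31 ft³ → storage unit 9 (remaining 2 ft³)
19 ft³ → storage unit 7 (remaining 4 ft³)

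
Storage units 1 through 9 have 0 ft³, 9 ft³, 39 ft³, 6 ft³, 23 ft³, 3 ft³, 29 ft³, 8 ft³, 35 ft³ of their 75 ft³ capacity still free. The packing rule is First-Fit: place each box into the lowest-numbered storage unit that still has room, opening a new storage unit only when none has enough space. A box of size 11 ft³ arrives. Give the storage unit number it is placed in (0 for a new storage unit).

Storage units with room: storage unit 3 (39 ft³), storage unit 5 (23 ft³), storage unit 7 (29 ft³), storage unit 9 (35 ft³).
The first with room is storage unit 3.

3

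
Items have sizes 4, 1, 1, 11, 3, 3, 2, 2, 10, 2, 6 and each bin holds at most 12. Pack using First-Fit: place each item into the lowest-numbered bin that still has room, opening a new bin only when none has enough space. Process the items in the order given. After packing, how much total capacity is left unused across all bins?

bin 1: place 4, 8 left
bin 1: place 1, 7 left
bin 1: place 1, 6 left
bin 2: place 11, 1 left
bin 1: place 3, 3 left
bin 1: place 3, 0 left
bin 3: place 2, 10 left
bin 3: place 2, 8 left
bin 4: place 10, 2 left
bin 3: place 2, 6 left
bin 3: place 6, 0 left
4 bins × 12 = 48; used 45; unused 3.

3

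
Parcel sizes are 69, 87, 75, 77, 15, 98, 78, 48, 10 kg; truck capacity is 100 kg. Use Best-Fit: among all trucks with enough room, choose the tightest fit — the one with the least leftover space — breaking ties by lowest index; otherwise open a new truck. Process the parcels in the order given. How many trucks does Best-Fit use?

truck 1: place 69 kg, 31 kg left
truck 2: place 87 kg, 13 kg left
truck 3: place 75 kg, 25 kg left
truck 4: place 77 kg, 23 kg left
truck 4: place 15 kg, 8 kg left
truck 5: place 98 kg, 2 kg left
truck 6: place 78 kg, 22 kg left
truck 7: place 48 kg, 52 kg left
truck 2: place 10 kg, 3 kg left
Final trucks: [69] [87,10] [75] [77,15] [98] [78] [48].

7 trucks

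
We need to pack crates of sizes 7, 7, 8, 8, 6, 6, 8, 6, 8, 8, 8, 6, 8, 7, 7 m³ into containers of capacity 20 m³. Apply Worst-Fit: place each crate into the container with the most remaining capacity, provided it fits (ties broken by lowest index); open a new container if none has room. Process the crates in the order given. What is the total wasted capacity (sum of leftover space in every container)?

container 1: place 7 m³, 13 m³ left
container 1: place 7 m³, 6 m³ left
container 2: place 8 m³, 12 m³ left
container 2: place 8 m³, 4 m³ left
container 1: place 6 m³, 0 m³ left
container 3: place 6 m³, 14 m³ left
container 3: place 8 m³, 6 m³ left
container 3: place 6 m³, 0 m³ left
container 4: place 8 m³, 12 m³ left
container 4: place 8 m³, 4 m³ left
container 5: place 8 m³, 12 m³ left
container 5: place 6 m³, 6 m³ left
container 6: place 8 m³, 12 m³ left
container 6: place 7 m³, 5 m³ left
container 7: place 7 m³, 13 m³ left
7 containers × 20 m³ = 140 m³; used 108 m³; unused 32 m³.

32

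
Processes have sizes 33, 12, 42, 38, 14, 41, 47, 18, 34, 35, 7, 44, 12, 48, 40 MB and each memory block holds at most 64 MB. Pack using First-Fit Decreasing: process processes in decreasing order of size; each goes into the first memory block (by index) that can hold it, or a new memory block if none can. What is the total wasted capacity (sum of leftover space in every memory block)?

175

Sorted descending: 48, 47, 44, 42, 41, 40, 38, 35, 34, 33, 18, 14, 12, 12, 7.
Put 48 MB in memory block 1; 16 MB remain.
Put 47 MB in memory block 2; 17 MB remain.
Put 44 MB in memory block 3; 20 MB remain.
Put 42 MB in memory block 4; 22 MB remain.
Put 41 MB in memory block 5; 23 MB remain.
Put 40 MB in memory block 6; 24 MB remain.
Put 38 MB in memory block 7; 26 MB remain.
Put 35 MB in memory block 8; 29 MB remain.
Put 34 MB in memory block 9; 30 MB remain.
Put 33 MB in memory block 10; 31 MB remain.
Put 18 MB in memory block 3; 2 MB remain.
Put 14 MB in memory block 1; 2 MB remain.
Put 12 MB in memory block 2; 5 MB remain.
Put 12 MB in memory block 4; 10 MB remain.
Put 7 MB in memory block 4; 3 MB remain.
10 memory blocks × 64 MB = 640 MB; used 465 MB; unused 175 MB.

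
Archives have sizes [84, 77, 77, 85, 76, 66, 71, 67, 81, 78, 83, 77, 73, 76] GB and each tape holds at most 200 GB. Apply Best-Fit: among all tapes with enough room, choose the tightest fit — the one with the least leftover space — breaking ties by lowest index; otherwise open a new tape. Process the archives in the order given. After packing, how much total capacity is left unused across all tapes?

tape 1: place 84 GB, 116 GB left
tape 1: place 77 GB, 39 GB left
tape 2: place 77 GB, 123 GB left
tape 2: place 85 GB, 38 GB left
tape 3: place 76 GB, 124 GB left
tape 3: place 66 GB, 58 GB left
tape 4: place 71 GB, 129 GB left
tape 4: place 67 GB, 62 GB left
tape 5: place 81 GB, 119 GB left
tape 5: place 78 GB, 41 GB left
tape 6: place 83 GB, 117 GB left
tape 6: place 77 GB, 40 GB left
tape 7: place 73 GB, 127 GB left
tape 7: place 76 GB, 51 GB left
7 tapes × 200 GB = 1400 GB; used 1071 GB; unused 329 GB.

329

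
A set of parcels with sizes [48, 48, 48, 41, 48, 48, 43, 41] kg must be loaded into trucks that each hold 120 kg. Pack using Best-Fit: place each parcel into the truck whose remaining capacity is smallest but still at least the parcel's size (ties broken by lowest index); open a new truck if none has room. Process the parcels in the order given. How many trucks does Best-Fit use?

Put 48 kg in truck 1; 72 kg remain.
Put 48 kg in truck 1; 24 kg remain.
Put 48 kg in truck 2; 72 kg remain.
Put 41 kg in truck 2; 31 kg remain.
Put 48 kg in truck 3; 72 kg remain.
Put 48 kg in truck 3; 24 kg remain.
Put 43 kg in truck 4; 77 kg remain.
Put 41 kg in truck 4; 36 kg remain.
Final trucks: [48,48] [48,41] [48,48] [43,41].

4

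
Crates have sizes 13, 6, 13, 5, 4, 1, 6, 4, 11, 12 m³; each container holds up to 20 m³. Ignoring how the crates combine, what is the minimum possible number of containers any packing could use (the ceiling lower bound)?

Total size = 13 + 6 + 13 + 5 + 4 + 1 + 6 + 4 + 11 + 12 = 75 m³.
⌈75 / 20⌉ = 4.

4 containers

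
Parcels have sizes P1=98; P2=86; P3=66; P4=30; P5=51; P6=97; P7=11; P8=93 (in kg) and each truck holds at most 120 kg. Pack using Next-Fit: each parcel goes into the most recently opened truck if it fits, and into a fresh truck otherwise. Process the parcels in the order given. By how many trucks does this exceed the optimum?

Next-Fit: [98] [86] [66,30] [51] [97,11] [93] → 6 trucks.
Total size 532 kg; any packing needs at least ⌈532/120⌉ = 5 trucks.
An optimal packing achieves that bound: [98,11] [97] [93] [86,30] [66,51] → 5 trucks.
Excess: 6 − 5 = 1.

1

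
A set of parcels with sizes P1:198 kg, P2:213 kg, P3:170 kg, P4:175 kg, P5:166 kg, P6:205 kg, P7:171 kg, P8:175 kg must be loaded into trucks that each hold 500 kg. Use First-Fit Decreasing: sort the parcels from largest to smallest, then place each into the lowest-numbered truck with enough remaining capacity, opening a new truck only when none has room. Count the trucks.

Sorted descending: 213, 205, 198, 175, 175, 171, 170, 166.
213 kg → truck 1 (remaining 287 kg)
205 kg → truck 1 (remaining 82 kg)
198 kg → truck 2 (remaining 302 kg)
175 kg → truck 2 (remaining 127 kg)
175 kg → truck 3 (remaining 325 kg)
171 kg → truck 3 (remaining 154 kg)
170 kg → truck 4 (remaining 330 kg)
166 kg → truck 4 (remaining 164 kg)
Final trucks: [213,205] [198,175] [175,171] [170,166].

4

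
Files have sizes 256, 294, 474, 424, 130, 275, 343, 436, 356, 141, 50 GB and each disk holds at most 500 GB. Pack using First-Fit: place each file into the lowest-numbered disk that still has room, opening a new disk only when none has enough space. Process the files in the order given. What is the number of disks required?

Put 256 GB in disk 1; 244 GB remain.
Put 294 GB in disk 2; 206 GB remain.
Put 474 GB in disk 3; 26 GB remain.
Put 424 GB in disk 4; 76 GB remain.
Put 130 GB in disk 1; 114 GB remain.
Put 275 GB in disk 5; 225 GB remain.
Put 343 GB in disk 6; 157 GB remain.
Put 436 GB in disk 7; 64 GB remain.
Put 356 GB in disk 8; 144 GB remain.
Put 141 GB in disk 2; 65 GB remain.
Put 50 GB in disk 1; 64 GB remain.
Final disks: [256,130,50] [294,141] [474] [424] [275] [343] [436] [356].

8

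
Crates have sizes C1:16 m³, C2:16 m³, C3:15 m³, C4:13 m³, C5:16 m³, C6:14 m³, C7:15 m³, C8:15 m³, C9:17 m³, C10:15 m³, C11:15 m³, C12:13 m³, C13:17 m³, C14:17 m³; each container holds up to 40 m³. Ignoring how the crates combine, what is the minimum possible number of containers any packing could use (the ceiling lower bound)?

6

Total size = 16 + 16 + 15 + 13 + 16 + 14 + 15 + 15 + 17 + 15 + 15 + 13 + 17 + 17 = 214 m³.
⌈214 / 40⌉ = 6.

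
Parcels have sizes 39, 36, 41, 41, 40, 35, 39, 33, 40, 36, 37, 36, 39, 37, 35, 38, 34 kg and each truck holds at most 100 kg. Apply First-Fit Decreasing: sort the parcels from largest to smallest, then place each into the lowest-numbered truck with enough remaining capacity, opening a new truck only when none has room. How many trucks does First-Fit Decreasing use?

9 trucks

Sorted descending: 41, 41, 40, 40, 39, 39, 39, 38, 37, 37, 36, 36, 36, 35, 35, 34, 33.
truck 1: place 41 kg, 59 kg left
truck 1: place 41 kg, 18 kg left
truck 2: place 40 kg, 60 kg left
truck 2: place 40 kg, 20 kg left
truck 3: place 39 kg, 61 kg left
truck 3: place 39 kg, 22 kg left
truck 4: place 39 kg, 61 kg left
truck 4: place 38 kg, 23 kg left
truck 5: place 37 kg, 63 kg left
truck 5: place 37 kg, 26 kg left
truck 6: place 36 kg, 64 kg left
truck 6: place 36 kg, 28 kg left
truck 7: place 36 kg, 64 kg left
truck 7: place 35 kg, 29 kg left
truck 8: place 35 kg, 65 kg left
truck 8: place 34 kg, 31 kg left
truck 9: place 33 kg, 67 kg left
Final trucks: [41,41] [40,40] [39,39] [39,38] [37,37] [36,36] [36,35] [35,34] [33].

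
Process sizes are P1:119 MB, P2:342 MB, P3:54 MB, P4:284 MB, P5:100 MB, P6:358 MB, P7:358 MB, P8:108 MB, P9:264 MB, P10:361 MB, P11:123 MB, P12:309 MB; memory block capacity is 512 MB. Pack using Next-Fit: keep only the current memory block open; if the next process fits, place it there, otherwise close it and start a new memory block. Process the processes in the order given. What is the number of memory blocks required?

7 memory blocks

Put P1 (119 MB) in memory block 1; 393 MB remain.
Put P2 (342 MB) in memory block 1; 51 MB remain.
Put P3 (54 MB) in memory block 2; 458 MB remain.
Put P4 (284 MB) in memory block 2; 174 MB remain.
Put P5 (100 MB) in memory block 2; 74 MB remain.
Put P6 (358 MB) in memory block 3; 154 MB remain.
Put P7 (358 MB) in memory block 4; 154 MB remain.
Put P8 (108 MB) in memory block 4; 46 MB remain.
Put P9 (264 MB) in memory block 5; 248 MB remain.
Put P10 (361 MB) in memory block 6; 151 MB remain.
Put P11 (123 MB) in memory block 6; 28 MB remain.
Put P12 (309 MB) in memory block 7; 203 MB remain.
Final memory blocks: [119,342] [54,284,100] [358] [358,108] [264] [361,123] [309].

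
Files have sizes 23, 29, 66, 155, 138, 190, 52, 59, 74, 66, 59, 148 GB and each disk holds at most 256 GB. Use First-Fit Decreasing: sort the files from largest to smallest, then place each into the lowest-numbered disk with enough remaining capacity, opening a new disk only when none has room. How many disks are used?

5 disks

Sorted descending: 190, 155, 148, 138, 74, 66, 66, 59, 59, 52, 29, 23.
Put 190 GB in disk 1; 66 GB remain.
Put 155 GB in disk 2; 101 GB remain.
Put 148 GB in disk 3; 108 GB remain.
Put 138 GB in disk 4; 118 GB remain.
Put 74 GB in disk 2; 27 GB remain.
Put 66 GB in disk 1; 0 GB remain.
Put 66 GB in disk 3; 42 GB remain.
Put 59 GB in disk 4; 59 GB remain.
Put 59 GB in disk 4; 0 GB remain.
Put 52 GB in disk 5; 204 GB remain.
Put 29 GB in disk 3; 13 GB remain.
Put 23 GB in disk 2; 4 GB remain.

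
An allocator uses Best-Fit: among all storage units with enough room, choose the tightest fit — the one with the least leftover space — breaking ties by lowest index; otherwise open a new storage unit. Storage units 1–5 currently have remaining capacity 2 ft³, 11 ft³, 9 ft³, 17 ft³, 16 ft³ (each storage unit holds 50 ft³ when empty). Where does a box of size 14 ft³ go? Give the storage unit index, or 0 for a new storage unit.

Storage units with room: storage unit 4 (17 ft³), storage unit 5 (16 ft³).
Tightest fit is storage unit 5 with 16 ft³ free.

5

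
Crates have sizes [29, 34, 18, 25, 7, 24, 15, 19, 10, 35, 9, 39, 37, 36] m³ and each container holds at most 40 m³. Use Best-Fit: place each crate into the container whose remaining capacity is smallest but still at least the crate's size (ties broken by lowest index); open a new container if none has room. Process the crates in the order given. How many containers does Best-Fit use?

10 containers

container 1: place 29 m³, 11 m³ left
container 2: place 34 m³, 6 m³ left
container 3: place 18 m³, 22 m³ left
container 4: place 25 m³, 15 m³ left
container 1: place 7 m³, 4 m³ left
container 5: place 24 m³, 16 m³ left
container 4: place 15 m³, 0 m³ left
container 3: place 19 m³, 3 m³ left
container 5: place 10 m³, 6 m³ left
container 6: place 35 m³, 5 m³ left
container 7: place 9 m³, 31 m³ left
container 8: place 39 m³, 1 m³ left
container 9: place 37 m³, 3 m³ left
container 10: place 36 m³, 4 m³ left
Final containers: [29,7] [34] [18,19] [25,15] [24,10] [35] [9] [39] [37] [36].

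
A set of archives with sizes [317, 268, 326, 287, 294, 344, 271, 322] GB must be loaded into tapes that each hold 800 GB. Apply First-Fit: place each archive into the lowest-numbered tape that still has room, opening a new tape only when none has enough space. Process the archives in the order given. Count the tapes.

4 tapes

317 GB → tape 1 (remaining 483 GB)
268 GB → tape 1 (remaining 215 GB)
326 GB → tape 2 (remaining 474 GB)
287 GB → tape 2 (remaining 187 GB)
294 GB → tape 3 (remaining 506 GB)
344 GB → tape 3 (remaining 162 GB)
271 GB → tape 4 (remaining 529 GB)
322 GB → tape 4 (remaining 207 GB)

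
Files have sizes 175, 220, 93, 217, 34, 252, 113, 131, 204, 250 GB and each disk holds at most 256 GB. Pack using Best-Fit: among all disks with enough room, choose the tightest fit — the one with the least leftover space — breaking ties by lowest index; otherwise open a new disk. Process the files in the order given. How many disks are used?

8

disk 1: place 175 GB, 81 GB left
disk 2: place 220 GB, 36 GB left
disk 3: place 93 GB, 163 GB left
disk 4: place 217 GB, 39 GB left
disk 2: place 34 GB, 2 GB left
disk 5: place 252 GB, 4 GB left
disk 3: place 113 GB, 50 GB left
disk 6: place 131 GB, 125 GB left
disk 7: place 204 GB, 52 GB left
disk 8: place 250 GB, 6 GB left
Final disks: [175] [220,34] [93,113] [217] [252] [131] [204] [250].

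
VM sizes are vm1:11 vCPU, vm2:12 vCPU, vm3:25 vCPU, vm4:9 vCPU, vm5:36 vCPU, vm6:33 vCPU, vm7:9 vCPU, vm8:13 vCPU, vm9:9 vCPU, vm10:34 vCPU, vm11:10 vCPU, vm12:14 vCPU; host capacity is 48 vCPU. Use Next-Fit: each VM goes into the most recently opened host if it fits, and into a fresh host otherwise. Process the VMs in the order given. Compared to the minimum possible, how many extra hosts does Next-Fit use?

Next-Fit: [11,12,25] [9,36] [33,9] [13,9] [34,10] [14] → 6 hosts.
Total size 215 vCPU; any packing needs at least ⌈215/48⌉ = 5 hosts.
An optimal packing achieves that bound: [36,12] [34,14] [33,13] [25,11,10] [9,9,9] → 5 hosts.
Excess: 6 − 5 = 1.

1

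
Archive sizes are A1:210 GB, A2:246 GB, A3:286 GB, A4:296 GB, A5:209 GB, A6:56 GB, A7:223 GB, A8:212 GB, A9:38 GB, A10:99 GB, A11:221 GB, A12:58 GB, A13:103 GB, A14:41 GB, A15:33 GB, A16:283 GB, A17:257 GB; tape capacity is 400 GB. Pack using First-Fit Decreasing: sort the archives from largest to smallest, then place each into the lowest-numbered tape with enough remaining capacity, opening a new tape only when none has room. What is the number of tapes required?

10

Sorted descending: 296, 286, 283, 257, 246, 223, 221, 212, 210, 209, 103, 99, 58, 56, 41, 38, 33.
296 GB → tape 1 (remaining 104 GB)
286 GB → tape 2 (remaining 114 GB)
283 GB → tape 3 (remaining 117 GB)
257 GB → tape 4 (remaining 143 GB)
246 GB → tape 5 (remaining 154 GB)
223 GB → tape 6 (remaining 177 GB)
221 GB → tape 7 (remaining 179 GB)
212 GB → tape 8 (remaining 188 GB)
210 GB → tape 9 (remaining 190 GB)
209 GB → tape 10 (remaining 191 GB)
103 GB → tape 1 (remaining 1 GB)
99 GB → tape 2 (remaining 15 GB)
58 GB → tape 3 (remaining 59 GB)
56 GB → tape 3 (remaining 3 GB)
41 GB → tape 4 (remaining 102 GB)
38 GB → tape 4 (remaining 64 GB)
33 GB → tape 4 (remaining 31 GB)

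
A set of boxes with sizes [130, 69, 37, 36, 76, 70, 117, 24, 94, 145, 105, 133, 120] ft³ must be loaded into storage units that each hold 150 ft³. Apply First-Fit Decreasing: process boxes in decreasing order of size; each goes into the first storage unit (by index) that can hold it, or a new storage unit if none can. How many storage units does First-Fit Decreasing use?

9 storage units

Sorted descending: 145, 133, 130, 120, 117, 105, 94, 76, 70, 69, 37, 36, 24.
Put 145 ft³ in storage unit 1; 5 ft³ remain.
Put 133 ft³ in storage unit 2; 17 ft³ remain.
Put 130 ft³ in storage unit 3; 20 ft³ remain.
Put 120 ft³ in storage unit 4; 30 ft³ remain.
Put 117 ft³ in storage unit 5; 33 ft³ remain.
Put 105 ft³ in storage unit 6; 45 ft³ remain.
Put 94 ft³ in storage unit 7; 56 ft³ remain.
Put 76 ft³ in storage unit 8; 74 ft³ remain.
Put 70 ft³ in storage unit 8; 4 ft³ remain.
Put 69 ft³ in storage unit 9; 81 ft³ remain.
Put 37 ft³ in storage unit 6; 8 ft³ remain.
Put 36 ft³ in storage unit 7; 20 ft³ remain.
Put 24 ft³ in storage unit 4; 6 ft³ remain.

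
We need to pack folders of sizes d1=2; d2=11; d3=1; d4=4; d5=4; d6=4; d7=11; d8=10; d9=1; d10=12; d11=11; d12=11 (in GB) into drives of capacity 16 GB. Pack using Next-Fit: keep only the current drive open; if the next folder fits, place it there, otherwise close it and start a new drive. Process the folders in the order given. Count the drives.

d1 (2 GB) → drive 1 (remaining 14 GB)
d2 (11 GB) → drive 1 (remaining 3 GB)
d3 (1 GB) → drive 1 (remaining 2 GB)
d4 (4 GB) → drive 2 (remaining 12 GB)
d5 (4 GB) → drive 2 (remaining 8 GB)
d6 (4 GB) → drive 2 (remaining 4 GB)
d7 (11 GB) → drive 3 (remaining 5 GB)
d8 (10 GB) → drive 4 (remaining 6 GB)
d9 (1 GB) → drive 4 (remaining 5 GB)
d10 (12 GB) → drive 5 (remaining 4 GB)
d11 (11 GB) → drive 6 (remaining 5 GB)
d12 (11 GB) → drive 7 (remaining 5 GB)

7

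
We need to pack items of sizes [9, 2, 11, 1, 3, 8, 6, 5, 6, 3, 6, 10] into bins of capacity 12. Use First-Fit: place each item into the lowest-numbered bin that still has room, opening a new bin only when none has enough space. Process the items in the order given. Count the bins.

7

bin 1: place 9, 3 left
bin 1: place 2, 1 left
bin 2: place 11, 1 left
bin 1: place 1, 0 left
bin 3: place 3, 9 left
bin 3: place 8, 1 left
bin 4: place 6, 6 left
bin 4: place 5, 1 left
bin 5: place 6, 6 left
bin 5: place 3, 3 left
bin 6: place 6, 6 left
bin 7: place 10, 2 left
Final bins: [9,2,1] [11] [3,8] [6,5] [6,3] [6] [10].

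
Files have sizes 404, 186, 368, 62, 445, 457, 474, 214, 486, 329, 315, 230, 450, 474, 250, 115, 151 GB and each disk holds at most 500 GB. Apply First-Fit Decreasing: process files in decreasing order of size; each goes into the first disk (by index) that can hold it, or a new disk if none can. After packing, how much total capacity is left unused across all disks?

590

Sorted descending: 486, 474, 474, 457, 450, 445, 404, 368, 329, 315, 250, 230, 214, 186, 151, 115, 62.
Put 486 GB in disk 1; 14 GB remain.
Put 474 GB in disk 2; 26 GB remain.
Put 474 GB in disk 3; 26 GB remain.
Put 457 GB in disk 4; 43 GB remain.
Put 450 GB in disk 5; 50 GB remain.
Put 445 GB in disk 6; 55 GB remain.
Put 404 GB in disk 7; 96 GB remain.
Put 368 GB in disk 8; 132 GB remain.
Put 329 GB in disk 9; 171 GB remain.
Put 315 GB in disk 10; 185 GB remain.
Put 250 GB in disk 11; 250 GB remain.
Put 230 GB in disk 11; 20 GB remain.
Put 214 GB in disk 12; 286 GB remain.
Put 186 GB in disk 12; 100 GB remain.
Put 151 GB in disk 9; 20 GB remain.
Put 115 GB in disk 8; 17 GB remain.
Put 62 GB in disk 7; 34 GB remain.
12 disks × 500 GB = 6000 GB; used 5410 GB; unused 590 GB.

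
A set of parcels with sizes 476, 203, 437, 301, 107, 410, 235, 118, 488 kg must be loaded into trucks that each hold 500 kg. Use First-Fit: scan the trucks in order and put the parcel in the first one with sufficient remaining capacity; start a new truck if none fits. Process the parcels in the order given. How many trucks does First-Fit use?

7 trucks

truck 1: place 476 kg, 24 kg left
truck 2: place 203 kg, 297 kg left
truck 3: place 437 kg, 63 kg left
truck 4: place 301 kg, 199 kg left
truck 2: place 107 kg, 190 kg left
truck 5: place 410 kg, 90 kg left
truck 6: place 235 kg, 265 kg left
truck 2: place 118 kg, 72 kg left
truck 7: place 488 kg, 12 kg left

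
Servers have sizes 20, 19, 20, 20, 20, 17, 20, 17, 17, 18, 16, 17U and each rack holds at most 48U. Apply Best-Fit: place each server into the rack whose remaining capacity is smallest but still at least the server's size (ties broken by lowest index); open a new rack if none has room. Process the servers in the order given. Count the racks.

6 racks

20U → rack 1 (remaining 28U)
19U → rack 1 (remaining 9U)
20U → rack 2 (remaining 28U)
20U → rack 2 (remaining 8U)
20U → rack 3 (remaining 28U)
17U → rack 3 (remaining 11U)
20U → rack 4 (remaining 28U)
17U → rack 4 (remaining 11U)
17U → rack 5 (remaining 31U)
18U → rack 5 (remaining 13U)
16U → rack 6 (remaining 32U)
17U → rack 6 (remaining 15U)
Final racks: [20,19] [20,20] [20,17] [20,17] [17,18] [16,17].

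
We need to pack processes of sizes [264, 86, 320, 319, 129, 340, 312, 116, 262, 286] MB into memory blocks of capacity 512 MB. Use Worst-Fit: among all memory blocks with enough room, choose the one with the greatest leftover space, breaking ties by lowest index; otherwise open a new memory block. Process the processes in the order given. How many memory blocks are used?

7

Put 264 MB in memory block 1; 248 MB remain.
Put 86 MB in memory block 1; 162 MB remain.
Put 320 MB in memory block 2; 192 MB remain.
Put 319 MB in memory block 3; 193 MB remain.
Put 129 MB in memory block 3; 64 MB remain.
Put 340 MB in memory block 4; 172 MB remain.
Put 312 MB in memory block 5; 200 MB remain.
Put 116 MB in memory block 5; 84 MB remain.
Put 262 MB in memory block 6; 250 MB remain.
Put 286 MB in memory block 7; 226 MB remain.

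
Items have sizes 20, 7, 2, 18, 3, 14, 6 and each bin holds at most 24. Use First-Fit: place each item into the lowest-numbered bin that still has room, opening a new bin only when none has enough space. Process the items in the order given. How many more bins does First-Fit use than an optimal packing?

0

First-Fit: [20,2] [7,3,14] [18,6] → 3 bins.
Total size 70; any packing needs at least ⌈70/24⌉ = 3 bins.
So 3 is already optimal.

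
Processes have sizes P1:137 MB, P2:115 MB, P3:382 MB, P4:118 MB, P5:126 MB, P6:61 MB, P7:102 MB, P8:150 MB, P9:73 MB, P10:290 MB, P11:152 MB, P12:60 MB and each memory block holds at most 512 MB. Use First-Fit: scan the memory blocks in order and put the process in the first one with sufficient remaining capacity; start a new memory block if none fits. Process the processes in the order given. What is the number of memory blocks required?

4

memory block 1: place P1 (137 MB), 375 MB left
memory block 1: place P2 (115 MB), 260 MB left
memory block 2: place P3 (382 MB), 130 MB left
memory block 1: place P4 (118 MB), 142 MB left
memory block 1: place P5 (126 MB), 16 MB left
memory block 2: place P6 (61 MB), 69 MB left
memory block 3: place P7 (102 MB), 410 MB left
memory block 3: place P8 (150 MB), 260 MB left
memory block 3: place P9 (73 MB), 187 MB left
memory block 4: place P10 (290 MB), 222 MB left
memory block 3: place P11 (152 MB), 35 MB left
memory block 2: place P12 (60 MB), 9 MB left
Final memory blocks: [137,115,118,126] [382,61,60] [102,150,73,152] [290].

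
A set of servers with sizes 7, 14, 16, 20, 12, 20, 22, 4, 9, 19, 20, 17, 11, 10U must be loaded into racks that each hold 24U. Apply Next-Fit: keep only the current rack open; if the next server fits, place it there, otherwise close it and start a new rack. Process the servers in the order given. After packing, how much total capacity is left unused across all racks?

Put 7U in rack 1; 17U remain.
Put 14U in rack 1; 3U remain.
Put 16U in rack 2; 8U remain.
Put 20U in rack 3; 4U remain.
Put 12U in rack 4; 12U remain.
Put 20U in rack 5; 4U remain.
Put 22U in rack 6; 2U remain.
Put 4U in rack 7; 20U remain.
Put 9U in rack 7; 11U remain.
Put 19U in rack 8; 5U remain.
Put 20U in rack 9; 4U remain.
Put 17U in rack 10; 7U remain.
Put 11U in rack 11; 13U remain.
Put 10U in rack 11; 3U remain.
11 racks × 24U = 264U; used 201U; unused 63U.

63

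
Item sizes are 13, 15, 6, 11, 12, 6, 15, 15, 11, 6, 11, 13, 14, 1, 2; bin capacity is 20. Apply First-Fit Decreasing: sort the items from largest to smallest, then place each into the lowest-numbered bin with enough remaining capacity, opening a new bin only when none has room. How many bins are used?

10 bins

Sorted descending: 15, 15, 15, 14, 13, 13, 12, 11, 11, 11, 6, 6, 6, 2, 1.
bin 1: place 15, 5 left
bin 2: place 15, 5 left
bin 3: place 15, 5 left
bin 4: place 14, 6 left
bin 5: place 13, 7 left
bin 6: place 13, 7 left
bin 7: place 12, 8 left
bin 8: place 11, 9 left
bin 9: place 11, 9 left
bin 10: place 11, 9 left
bin 4: place 6, 0 left
bin 5: place 6, 1 left
bin 6: place 6, 1 left
bin 1: place 2, 3 left
bin 1: place 1, 2 left
Final bins: [15,2,1] [15] [15] [14,6] [13,6] [13,6] [12] [11] [11] [11].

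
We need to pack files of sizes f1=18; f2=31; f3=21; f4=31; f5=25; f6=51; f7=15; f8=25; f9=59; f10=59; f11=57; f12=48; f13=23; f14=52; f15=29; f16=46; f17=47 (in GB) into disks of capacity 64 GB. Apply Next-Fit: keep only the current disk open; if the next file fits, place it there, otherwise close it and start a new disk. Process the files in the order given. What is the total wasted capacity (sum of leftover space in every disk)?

f1 (18 GB) → disk 1 (remaining 46 GB)
f2 (31 GB) → disk 1 (remaining 15 GB)
f3 (21 GB) → disk 2 (remaining 43 GB)
f4 (31 GB) → disk 2 (remaining 12 GB)
f5 (25 GB) → disk 3 (remaining 39 GB)
f6 (51 GB) → disk 4 (remaining 13 GB)
f7 (15 GB) → disk 5 (remaining 49 GB)
f8 (25 GB) → disk 5 (remaining 24 GB)
f9 (59 GB) → disk 6 (remaining 5 GB)
f10 (59 GB) → disk 7 (remaining 5 GB)
f11 (57 GB) → disk 8 (remaining 7 GB)
f12 (48 GB) → disk 9 (remaining 16 GB)
f13 (23 GB) → disk 10 (remaining 41 GB)
f14 (52 GB) → disk 11 (remaining 12 GB)
f15 (29 GB) → disk 12 (remaining 35 GB)
f16 (46 GB) → disk 13 (remaining 18 GB)
f17 (47 GB) → disk 14 (remaining 17 GB)
14 disks × 64 GB = 896 GB; used 637 GB; unused 259 GB.

259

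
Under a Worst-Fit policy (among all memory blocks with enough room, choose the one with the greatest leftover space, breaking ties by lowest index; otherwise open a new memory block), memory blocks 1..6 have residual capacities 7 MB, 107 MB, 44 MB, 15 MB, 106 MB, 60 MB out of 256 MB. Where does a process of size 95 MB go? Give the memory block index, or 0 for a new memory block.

2

Memory blocks with room: memory block 2 (107 MB), memory block 5 (106 MB).
Most room is memory block 2 with 107 MB free.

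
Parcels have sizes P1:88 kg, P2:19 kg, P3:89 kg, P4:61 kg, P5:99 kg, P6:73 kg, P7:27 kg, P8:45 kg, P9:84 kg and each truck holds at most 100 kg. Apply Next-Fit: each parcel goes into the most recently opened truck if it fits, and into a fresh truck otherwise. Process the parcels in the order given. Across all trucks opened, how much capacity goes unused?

215

Put P1 (88 kg) in truck 1; 12 kg remain.
Put P2 (19 kg) in truck 2; 81 kg remain.
Put P3 (89 kg) in truck 3; 11 kg remain.
Put P4 (61 kg) in truck 4; 39 kg remain.
Put P5 (99 kg) in truck 5; 1 kg remain.
Put P6 (73 kg) in truck 6; 27 kg remain.
Put P7 (27 kg) in truck 6; 0 kg remain.
Put P8 (45 kg) in truck 7; 55 kg remain.
Put P9 (84 kg) in truck 8; 16 kg remain.
8 trucks × 100 kg = 800 kg; used 585 kg; unused 215 kg.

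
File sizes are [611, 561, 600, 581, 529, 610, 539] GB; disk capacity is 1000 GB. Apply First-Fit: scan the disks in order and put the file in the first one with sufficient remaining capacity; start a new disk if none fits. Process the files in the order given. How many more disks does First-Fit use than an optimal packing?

0

First-Fit: [611] [561] [600] [581] [529] [610] [539] → 7 disks.
7 files exceed 500 GB (half the capacity), and no two of those can share a disk, so at least 7 disks are needed.
So 7 is already optimal.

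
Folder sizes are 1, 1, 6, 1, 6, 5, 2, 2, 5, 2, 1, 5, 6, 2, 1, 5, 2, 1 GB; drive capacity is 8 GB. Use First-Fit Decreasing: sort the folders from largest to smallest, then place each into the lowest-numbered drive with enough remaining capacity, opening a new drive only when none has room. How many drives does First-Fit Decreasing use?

7

Sorted descending: 6, 6, 6, 5, 5, 5, 5, 2, 2, 2, 2, 2, 1, 1, 1, 1, 1, 1.
Put 6 GB in drive 1; 2 GB remain.
Put 6 GB in drive 2; 2 GB remain.
Put 6 GB in drive 3; 2 GB remain.
Put 5 GB in drive 4; 3 GB remain.
Put 5 GB in drive 5; 3 GB remain.
Put 5 GB in drive 6; 3 GB remain.
Put 5 GB in drive 7; 3 GB remain.
Put 2 GB in drive 1; 0 GB remain.
Put 2 GB in drive 2; 0 GB remain.
Put 2 GB in drive 3; 0 GB remain.
Put 2 GB in drive 4; 1 GB remain.
Put 2 GB in drive 5; 1 GB remain.
Put 1 GB in drive 4; 0 GB remain.
Put 1 GB in drive 5; 0 GB remain.
Put 1 GB in drive 6; 2 GB remain.
Put 1 GB in drive 6; 1 GB remain.
Put 1 GB in drive 6; 0 GB remain.
Put 1 GB in drive 7; 2 GB remain.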